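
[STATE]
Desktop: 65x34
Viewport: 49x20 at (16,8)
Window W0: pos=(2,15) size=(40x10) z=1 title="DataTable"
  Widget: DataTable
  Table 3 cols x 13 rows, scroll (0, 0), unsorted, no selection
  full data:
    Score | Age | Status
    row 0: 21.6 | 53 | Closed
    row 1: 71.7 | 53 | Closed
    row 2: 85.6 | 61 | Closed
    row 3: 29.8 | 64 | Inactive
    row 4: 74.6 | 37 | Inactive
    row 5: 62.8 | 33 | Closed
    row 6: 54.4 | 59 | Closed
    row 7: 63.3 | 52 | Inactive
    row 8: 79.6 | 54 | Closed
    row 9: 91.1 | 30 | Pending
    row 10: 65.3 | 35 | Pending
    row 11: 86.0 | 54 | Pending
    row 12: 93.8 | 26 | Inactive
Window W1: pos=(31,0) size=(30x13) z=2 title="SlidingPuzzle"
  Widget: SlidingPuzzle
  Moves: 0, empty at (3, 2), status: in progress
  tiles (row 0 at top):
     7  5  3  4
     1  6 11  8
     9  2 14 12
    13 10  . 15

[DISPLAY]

               ┃│  9 │  2 │ 14 │ 12 │       ┃    
               ┃├────┼────┼────┼────┤       ┃    
               ┃│ 13 │ 10 │    │ 15 │       ┃    
               ┃└────┴────┴────┴────┘       ┃    
               ┗━━━━━━━━━━━━━━━━━━━━━━━━━━━━┛    
                                                 
                                                 
━━━━━━━━━━━━━━━━━━━━━━━━━┓                       
                         ┃                       
─────────────────────────┨                       
tus                      ┃                       
─────                    ┃                       
sed                      ┃                       
sed                      ┃                       
sed                      ┃                       
ctive                    ┃                       
━━━━━━━━━━━━━━━━━━━━━━━━━┛                       
                                                 
                                                 
                                                 


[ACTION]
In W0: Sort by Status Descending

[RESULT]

               ┃│  9 │  2 │ 14 │ 12 │       ┃    
               ┃├────┼────┼────┼────┤       ┃    
               ┃│ 13 │ 10 │    │ 15 │       ┃    
               ┃└────┴────┴────┴────┘       ┃    
               ┗━━━━━━━━━━━━━━━━━━━━━━━━━━━━┛    
                                                 
                                                 
━━━━━━━━━━━━━━━━━━━━━━━━━┓                       
                         ┃                       
─────────────────────────┨                       
tus ▼                    ┃                       
─────                    ┃                       
ding                     ┃                       
ding                     ┃                       
ding                     ┃                       
ctive                    ┃                       
━━━━━━━━━━━━━━━━━━━━━━━━━┛                       
                                                 
                                                 
                                                 


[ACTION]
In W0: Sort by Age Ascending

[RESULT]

               ┃│  9 │  2 │ 14 │ 12 │       ┃    
               ┃├────┼────┼────┼────┤       ┃    
               ┃│ 13 │ 10 │    │ 15 │       ┃    
               ┃└────┴────┴────┴────┘       ┃    
               ┗━━━━━━━━━━━━━━━━━━━━━━━━━━━━┛    
                                                 
                                                 
━━━━━━━━━━━━━━━━━━━━━━━━━┓                       
                         ┃                       
─────────────────────────┨                       
tus                      ┃                       
─────                    ┃                       
ctive                    ┃                       
ding                     ┃                       
sed                      ┃                       
ding                     ┃                       
━━━━━━━━━━━━━━━━━━━━━━━━━┛                       
                                                 
                                                 
                                                 


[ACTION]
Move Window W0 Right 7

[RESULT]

               ┃│  9 │  2 │ 14 │ 12 │       ┃    
               ┃├────┼────┼────┼────┤       ┃    
               ┃│ 13 │ 10 │    │ 15 │       ┃    
               ┃└────┴────┴────┴────┘       ┃    
               ┗━━━━━━━━━━━━━━━━━━━━━━━━━━━━┛    
                                                 
                                                 
━━━━━━━━━━━━━━━━━━━━━━━━━━━━━━━━┓                
able                            ┃                
────────────────────────────────┨                
Ag▲│Status                      ┃                
───┼────────                    ┃                
26 │Inactive                    ┃                
30 │Pending                     ┃                
33 │Closed                      ┃                
35 │Pending                     ┃                
━━━━━━━━━━━━━━━━━━━━━━━━━━━━━━━━┛                
                                                 
                                                 
                                                 


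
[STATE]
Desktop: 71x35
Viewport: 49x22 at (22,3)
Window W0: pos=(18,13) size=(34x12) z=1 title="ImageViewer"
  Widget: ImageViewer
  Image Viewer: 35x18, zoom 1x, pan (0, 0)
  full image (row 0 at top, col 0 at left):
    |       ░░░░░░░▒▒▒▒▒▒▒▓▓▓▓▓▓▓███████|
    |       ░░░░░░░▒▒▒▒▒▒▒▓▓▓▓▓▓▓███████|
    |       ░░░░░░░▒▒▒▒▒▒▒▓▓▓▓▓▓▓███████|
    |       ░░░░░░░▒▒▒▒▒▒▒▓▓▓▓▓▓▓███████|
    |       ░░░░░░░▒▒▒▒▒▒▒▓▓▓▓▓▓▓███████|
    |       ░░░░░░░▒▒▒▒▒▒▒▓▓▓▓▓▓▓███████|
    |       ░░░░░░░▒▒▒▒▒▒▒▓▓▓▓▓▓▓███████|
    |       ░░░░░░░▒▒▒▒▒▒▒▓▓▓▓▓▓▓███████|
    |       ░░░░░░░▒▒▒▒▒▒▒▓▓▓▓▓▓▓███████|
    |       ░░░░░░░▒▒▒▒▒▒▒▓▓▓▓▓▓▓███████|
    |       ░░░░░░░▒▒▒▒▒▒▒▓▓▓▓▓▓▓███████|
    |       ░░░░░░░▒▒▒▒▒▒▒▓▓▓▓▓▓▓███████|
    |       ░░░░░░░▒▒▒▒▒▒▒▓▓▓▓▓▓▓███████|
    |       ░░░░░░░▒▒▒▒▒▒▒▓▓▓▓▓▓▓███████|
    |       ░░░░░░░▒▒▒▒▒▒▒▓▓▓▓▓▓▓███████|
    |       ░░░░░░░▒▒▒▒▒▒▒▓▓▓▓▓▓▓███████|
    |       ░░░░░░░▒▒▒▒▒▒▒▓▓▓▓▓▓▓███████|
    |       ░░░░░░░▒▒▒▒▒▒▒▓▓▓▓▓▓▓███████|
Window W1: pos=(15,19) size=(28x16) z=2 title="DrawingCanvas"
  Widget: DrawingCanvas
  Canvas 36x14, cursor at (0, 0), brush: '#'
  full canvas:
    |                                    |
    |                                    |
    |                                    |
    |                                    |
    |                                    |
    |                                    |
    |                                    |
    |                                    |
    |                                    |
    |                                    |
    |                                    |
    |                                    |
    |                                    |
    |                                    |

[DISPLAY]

                                                 
                                                 
                                                 
                                                 
                                                 
                                                 
                                                 
                                                 
                                                 
                                                 
━━━━━━━━━━━━━━━━━━━━━━━━━━━━━┓                   
ageViewer                    ┃                   
─────────────────────────────┨                   
    ░░░░░░░▒▒▒▒▒▒▒▓▓▓▓▓▓▓████┃                   
    ░░░░░░░▒▒▒▒▒▒▒▓▓▓▓▓▓▓████┃                   
    ░░░░░░░▒▒▒▒▒▒▒▓▓▓▓▓▓▓████┃                   
━━━━━━━━━━━━━━━━━━━━┓▓▓▓▓████┃                   
ngCanvas            ┃▓▓▓▓████┃                   
────────────────────┨▓▓▓▓████┃                   
                    ┃▓▓▓▓████┃                   
                    ┃▓▓▓▓████┃                   
                    ┃━━━━━━━━┛                   


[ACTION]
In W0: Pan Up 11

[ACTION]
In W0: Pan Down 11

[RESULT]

                                                 
                                                 
                                                 
                                                 
                                                 
                                                 
                                                 
                                                 
                                                 
                                                 
━━━━━━━━━━━━━━━━━━━━━━━━━━━━━┓                   
ageViewer                    ┃                   
─────────────────────────────┨                   
    ░░░░░░░▒▒▒▒▒▒▒▓▓▓▓▓▓▓████┃                   
    ░░░░░░░▒▒▒▒▒▒▒▓▓▓▓▓▓▓████┃                   
    ░░░░░░░▒▒▒▒▒▒▒▓▓▓▓▓▓▓████┃                   
━━━━━━━━━━━━━━━━━━━━┓▓▓▓▓████┃                   
ngCanvas            ┃▓▓▓▓████┃                   
────────────────────┨▓▓▓▓████┃                   
                    ┃▓▓▓▓████┃                   
                    ┃        ┃                   
                    ┃━━━━━━━━┛                   


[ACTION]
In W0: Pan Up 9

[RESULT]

                                                 
                                                 
                                                 
                                                 
                                                 
                                                 
                                                 
                                                 
                                                 
                                                 
━━━━━━━━━━━━━━━━━━━━━━━━━━━━━┓                   
ageViewer                    ┃                   
─────────────────────────────┨                   
    ░░░░░░░▒▒▒▒▒▒▒▓▓▓▓▓▓▓████┃                   
    ░░░░░░░▒▒▒▒▒▒▒▓▓▓▓▓▓▓████┃                   
    ░░░░░░░▒▒▒▒▒▒▒▓▓▓▓▓▓▓████┃                   
━━━━━━━━━━━━━━━━━━━━┓▓▓▓▓████┃                   
ngCanvas            ┃▓▓▓▓████┃                   
────────────────────┨▓▓▓▓████┃                   
                    ┃▓▓▓▓████┃                   
                    ┃▓▓▓▓████┃                   
                    ┃━━━━━━━━┛                   


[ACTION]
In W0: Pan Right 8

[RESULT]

                                                 
                                                 
                                                 
                                                 
                                                 
                                                 
                                                 
                                                 
                                                 
                                                 
━━━━━━━━━━━━━━━━━━━━━━━━━━━━━┓                   
ageViewer                    ┃                   
─────────────────────────────┨                   
░░░▒▒▒▒▒▒▒▓▓▓▓▓▓▓███████     ┃                   
░░░▒▒▒▒▒▒▒▓▓▓▓▓▓▓███████     ┃                   
░░░▒▒▒▒▒▒▒▓▓▓▓▓▓▓███████     ┃                   
━━━━━━━━━━━━━━━━━━━━┓███     ┃                   
ngCanvas            ┃███     ┃                   
────────────────────┨███     ┃                   
                    ┃███     ┃                   
                    ┃███     ┃                   
                    ┃━━━━━━━━┛                   


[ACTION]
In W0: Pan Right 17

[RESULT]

                                                 
                                                 
                                                 
                                                 
                                                 
                                                 
                                                 
                                                 
                                                 
                                                 
━━━━━━━━━━━━━━━━━━━━━━━━━━━━━┓                   
ageViewer                    ┃                   
─────────────────────────────┨                   
███████                      ┃                   
███████                      ┃                   
███████                      ┃                   
━━━━━━━━━━━━━━━━━━━━┓        ┃                   
ngCanvas            ┃        ┃                   
────────────────────┨        ┃                   
                    ┃        ┃                   
                    ┃        ┃                   
                    ┃━━━━━━━━┛                   


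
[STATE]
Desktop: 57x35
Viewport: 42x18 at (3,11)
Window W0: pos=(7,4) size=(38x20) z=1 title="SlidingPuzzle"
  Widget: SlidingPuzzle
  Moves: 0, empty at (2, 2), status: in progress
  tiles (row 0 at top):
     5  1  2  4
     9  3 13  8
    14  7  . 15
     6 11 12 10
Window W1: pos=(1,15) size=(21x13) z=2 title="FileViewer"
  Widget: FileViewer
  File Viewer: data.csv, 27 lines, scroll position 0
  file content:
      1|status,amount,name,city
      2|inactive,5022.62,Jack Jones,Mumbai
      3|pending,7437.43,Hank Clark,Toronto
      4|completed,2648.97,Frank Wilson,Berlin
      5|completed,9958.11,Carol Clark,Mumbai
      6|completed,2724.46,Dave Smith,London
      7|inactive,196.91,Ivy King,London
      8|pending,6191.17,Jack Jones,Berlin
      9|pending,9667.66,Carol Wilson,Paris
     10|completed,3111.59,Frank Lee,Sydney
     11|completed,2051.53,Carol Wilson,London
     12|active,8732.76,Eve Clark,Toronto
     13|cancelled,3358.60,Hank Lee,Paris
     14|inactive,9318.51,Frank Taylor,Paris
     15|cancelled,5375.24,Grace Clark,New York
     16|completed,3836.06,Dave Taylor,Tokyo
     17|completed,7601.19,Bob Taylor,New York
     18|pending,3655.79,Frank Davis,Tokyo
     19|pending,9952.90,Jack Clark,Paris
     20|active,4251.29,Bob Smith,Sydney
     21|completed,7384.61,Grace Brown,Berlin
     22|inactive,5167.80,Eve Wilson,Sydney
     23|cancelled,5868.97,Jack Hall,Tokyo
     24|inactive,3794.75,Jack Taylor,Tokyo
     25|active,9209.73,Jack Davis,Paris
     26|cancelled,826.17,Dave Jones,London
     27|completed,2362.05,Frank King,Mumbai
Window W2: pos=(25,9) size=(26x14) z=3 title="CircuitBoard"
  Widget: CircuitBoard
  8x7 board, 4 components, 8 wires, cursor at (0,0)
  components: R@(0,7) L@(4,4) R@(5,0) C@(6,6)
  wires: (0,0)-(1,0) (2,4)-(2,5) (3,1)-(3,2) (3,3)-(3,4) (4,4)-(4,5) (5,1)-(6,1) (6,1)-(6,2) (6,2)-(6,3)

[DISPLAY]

    ┃├────┼────┼────┼─┠───────────────────
    ┃│ 14 │  7 │    │ ┃   0 1 2 3 4 5 6 7 
    ┃├────┼────┼────┼─┃0  [.]             
    ┃│  6 │ 11 │ 12 │ ┃    │              
━━━━━━━━━━━━━━━━━━┓─┴─┃1   ·              
FileViewer        ┃   ┃                   
──────────────────┨   ┃2                  
tatus,amount,name▲┃   ┃                   
nactive,5022.62,J█┃   ┃3       · ─ ·   · ─
ending,7437.43,Ha░┃   ┃                   
ompleted,2648.97,░┃   ┃4                  
ompleted,9958.11,░┃   ┗━━━━━━━━━━━━━━━━━━━
ompleted,2724.46,░┃━━━━━━━━━━━━━━━━━━━━━━┛
nactive,196.91,Iv░┃                       
ending,6191.17,Ja░┃                       
ending,9667.66,Ca▼┃                       
━━━━━━━━━━━━━━━━━━┛                       
                                          


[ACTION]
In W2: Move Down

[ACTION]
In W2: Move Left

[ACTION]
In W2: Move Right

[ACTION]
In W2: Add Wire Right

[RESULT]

    ┃├────┼────┼────┼─┠───────────────────
    ┃│ 14 │  7 │    │ ┃   0 1 2 3 4 5 6 7 
    ┃├────┼────┼────┼─┃0   ·              
    ┃│  6 │ 11 │ 12 │ ┃    │              
━━━━━━━━━━━━━━━━━━┓─┴─┃1   ·  [.]─ ·      
FileViewer        ┃   ┃                   
──────────────────┨   ┃2                  
tatus,amount,name▲┃   ┃                   
nactive,5022.62,J█┃   ┃3       · ─ ·   · ─
ending,7437.43,Ha░┃   ┃                   
ompleted,2648.97,░┃   ┃4                  
ompleted,9958.11,░┃   ┗━━━━━━━━━━━━━━━━━━━
ompleted,2724.46,░┃━━━━━━━━━━━━━━━━━━━━━━┛
nactive,196.91,Iv░┃                       
ending,6191.17,Ja░┃                       
ending,9667.66,Ca▼┃                       
━━━━━━━━━━━━━━━━━━┛                       
                                          


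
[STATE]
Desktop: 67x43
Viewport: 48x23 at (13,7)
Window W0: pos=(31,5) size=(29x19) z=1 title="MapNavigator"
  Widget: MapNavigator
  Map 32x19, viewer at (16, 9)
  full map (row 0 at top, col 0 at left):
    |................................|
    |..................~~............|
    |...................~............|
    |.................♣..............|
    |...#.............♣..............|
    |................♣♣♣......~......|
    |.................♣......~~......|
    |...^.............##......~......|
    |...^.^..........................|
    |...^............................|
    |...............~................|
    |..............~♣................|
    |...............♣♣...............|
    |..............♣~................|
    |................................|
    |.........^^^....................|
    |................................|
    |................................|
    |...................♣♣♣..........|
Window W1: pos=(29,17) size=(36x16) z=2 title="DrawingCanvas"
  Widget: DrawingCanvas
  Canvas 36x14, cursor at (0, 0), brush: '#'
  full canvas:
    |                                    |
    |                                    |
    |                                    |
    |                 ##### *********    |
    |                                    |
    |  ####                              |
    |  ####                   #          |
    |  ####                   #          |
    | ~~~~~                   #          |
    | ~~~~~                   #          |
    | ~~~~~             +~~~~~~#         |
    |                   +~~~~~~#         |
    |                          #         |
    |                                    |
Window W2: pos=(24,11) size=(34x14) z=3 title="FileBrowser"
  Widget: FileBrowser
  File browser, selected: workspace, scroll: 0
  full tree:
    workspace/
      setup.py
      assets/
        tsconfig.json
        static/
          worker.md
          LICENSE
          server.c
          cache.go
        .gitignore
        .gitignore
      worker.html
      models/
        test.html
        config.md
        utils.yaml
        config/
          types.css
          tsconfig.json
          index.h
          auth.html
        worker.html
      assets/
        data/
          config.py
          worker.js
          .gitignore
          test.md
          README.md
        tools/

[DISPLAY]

                  ┠───────────────────────────┨ 
                  ┃................~..........┃ 
                  ┃..............♣............┃ 
                  ┃#.............♣............┃ 
           ┏━━━━━━━━━━━━━━━━━━━━━━━━━━━━━━━━┓.┃ 
           ┃ FileBrowser                    ┃.┃ 
           ┠────────────────────────────────┨.┃ 
           ┃> [-] workspace/                ┃.┃ 
           ┃    setup.py                    ┃.┃ 
           ┃    [+] assets/                 ┃.┃ 
           ┃    worker.html                 ┃━━━
           ┃    [+] models/                 ┃   
           ┃    [+] assets/                 ┃───
           ┃                                ┃   
           ┃                                ┃   
           ┃                                ┃   
           ┃                                ┃***
           ┗━━━━━━━━━━━━━━━━━━━━━━━━━━━━━━━━┛   
                ┃  ####                         
                ┃  ####                   #     
                ┃  ####                   #     
                ┃ ~~~~~                   #     
                ┃ ~~~~~                   #     


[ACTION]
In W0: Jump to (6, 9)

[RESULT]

                  ┠───────────────────────────┨ 
                  ┃       ...................~┃ 
                  ┃       .................♣..┃ 
                  ┃       ...#.............♣..┃ 
           ┏━━━━━━━━━━━━━━━━━━━━━━━━━━━━━━━━┓.┃ 
           ┃ FileBrowser                    ┃.┃ 
           ┠────────────────────────────────┨.┃ 
           ┃> [-] workspace/                ┃.┃ 
           ┃    setup.py                    ┃.┃ 
           ┃    [+] assets/                 ┃.┃ 
           ┃    worker.html                 ┃━━━
           ┃    [+] models/                 ┃   
           ┃    [+] assets/                 ┃───
           ┃                                ┃   
           ┃                                ┃   
           ┃                                ┃   
           ┃                                ┃***
           ┗━━━━━━━━━━━━━━━━━━━━━━━━━━━━━━━━┛   
                ┃  ####                         
                ┃  ####                   #     
                ┃  ####                   #     
                ┃ ~~~~~                   #     
                ┃ ~~~~~                   #     


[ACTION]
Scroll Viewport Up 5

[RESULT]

                                                
                                                
                                                
                  ┏━━━━━━━━━━━━━━━━━━━━━━━━━━━┓ 
                  ┃ MapNavigator              ┃ 
                  ┠───────────────────────────┨ 
                  ┃       ...................~┃ 
                  ┃       .................♣..┃ 
                  ┃       ...#.............♣..┃ 
           ┏━━━━━━━━━━━━━━━━━━━━━━━━━━━━━━━━┓.┃ 
           ┃ FileBrowser                    ┃.┃ 
           ┠────────────────────────────────┨.┃ 
           ┃> [-] workspace/                ┃.┃ 
           ┃    setup.py                    ┃.┃ 
           ┃    [+] assets/                 ┃.┃ 
           ┃    worker.html                 ┃━━━
           ┃    [+] models/                 ┃   
           ┃    [+] assets/                 ┃───
           ┃                                ┃   
           ┃                                ┃   
           ┃                                ┃   
           ┃                                ┃***
           ┗━━━━━━━━━━━━━━━━━━━━━━━━━━━━━━━━┛   


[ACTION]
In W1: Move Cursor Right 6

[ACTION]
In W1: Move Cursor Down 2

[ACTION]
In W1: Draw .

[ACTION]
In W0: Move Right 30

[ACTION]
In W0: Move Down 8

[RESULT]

                                                
                                                
                                                
                  ┏━━━━━━━━━━━━━━━━━━━━━━━━━━━┓ 
                  ┃ MapNavigator              ┃ 
                  ┠───────────────────────────┨ 
                  ┃..............             ┃ 
                  ┃..............             ┃ 
                  ┃..............             ┃ 
           ┏━━━━━━━━━━━━━━━━━━━━━━━━━━━━━━━━┓ ┃ 
           ┃ FileBrowser                    ┃ ┃ 
           ┠────────────────────────────────┨ ┃ 
           ┃> [-] workspace/                ┃ ┃ 
           ┃    setup.py                    ┃ ┃ 
           ┃    [+] assets/                 ┃ ┃ 
           ┃    worker.html                 ┃━━━
           ┃    [+] models/                 ┃   
           ┃    [+] assets/                 ┃───
           ┃                                ┃   
           ┃                                ┃   
           ┃                                ┃   
           ┃                                ┃***
           ┗━━━━━━━━━━━━━━━━━━━━━━━━━━━━━━━━┛   


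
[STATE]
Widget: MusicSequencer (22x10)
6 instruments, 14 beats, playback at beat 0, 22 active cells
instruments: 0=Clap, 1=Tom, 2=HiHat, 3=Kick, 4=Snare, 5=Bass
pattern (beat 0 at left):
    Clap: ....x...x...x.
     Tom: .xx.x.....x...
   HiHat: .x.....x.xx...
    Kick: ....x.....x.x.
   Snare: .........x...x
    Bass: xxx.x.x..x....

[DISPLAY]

      ▼1234567890123  
  Clap····█···█···█·  
   Tom·██·█·····█···  
 HiHat·█·····█·██···  
  Kick····█·····█·█·  
 Snare·········█···█  
  Bass███·█·█··█····  
                      
                      
                      


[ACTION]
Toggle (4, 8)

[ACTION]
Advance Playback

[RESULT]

      0▼234567890123  
  Clap····█···█···█·  
   Tom·██·█·····█···  
 HiHat·█·····█·██···  
  Kick····█·····█·█·  
 Snare········██···█  
  Bass███·█·█··█····  
                      
                      
                      


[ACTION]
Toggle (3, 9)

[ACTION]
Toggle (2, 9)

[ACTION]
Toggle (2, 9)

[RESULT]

      0▼234567890123  
  Clap····█···█···█·  
   Tom·██·█·····█···  
 HiHat·█·····█·██···  
  Kick····█····██·█·  
 Snare········██···█  
  Bass███·█·█··█····  
                      
                      
                      


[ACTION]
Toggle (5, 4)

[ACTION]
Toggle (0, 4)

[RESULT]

      0▼234567890123  
  Clap········█···█·  
   Tom·██·█·····█···  
 HiHat·█·····█·██···  
  Kick····█····██·█·  
 Snare········██···█  
  Bass███···█··█····  
                      
                      
                      


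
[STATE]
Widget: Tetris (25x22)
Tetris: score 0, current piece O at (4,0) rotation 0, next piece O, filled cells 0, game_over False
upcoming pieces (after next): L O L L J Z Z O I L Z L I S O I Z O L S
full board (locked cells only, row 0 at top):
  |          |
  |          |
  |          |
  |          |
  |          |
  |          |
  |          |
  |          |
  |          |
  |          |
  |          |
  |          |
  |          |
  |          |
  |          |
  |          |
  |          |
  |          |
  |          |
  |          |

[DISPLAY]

    ▓▓    │Next:         
    ▓▓    │▓▓            
          │▓▓            
          │              
          │              
          │              
          │Score:        
          │0             
          │              
          │              
          │              
          │              
          │              
          │              
          │              
          │              
          │              
          │              
          │              
          │              
          │              
          │              


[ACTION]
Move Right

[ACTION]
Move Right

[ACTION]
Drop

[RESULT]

          │Next:         
      ▓▓  │▓▓            
      ▓▓  │▓▓            
          │              
          │              
          │              
          │Score:        
          │0             
          │              
          │              
          │              
          │              
          │              
          │              
          │              
          │              
          │              
          │              
          │              
          │              
          │              
          │              


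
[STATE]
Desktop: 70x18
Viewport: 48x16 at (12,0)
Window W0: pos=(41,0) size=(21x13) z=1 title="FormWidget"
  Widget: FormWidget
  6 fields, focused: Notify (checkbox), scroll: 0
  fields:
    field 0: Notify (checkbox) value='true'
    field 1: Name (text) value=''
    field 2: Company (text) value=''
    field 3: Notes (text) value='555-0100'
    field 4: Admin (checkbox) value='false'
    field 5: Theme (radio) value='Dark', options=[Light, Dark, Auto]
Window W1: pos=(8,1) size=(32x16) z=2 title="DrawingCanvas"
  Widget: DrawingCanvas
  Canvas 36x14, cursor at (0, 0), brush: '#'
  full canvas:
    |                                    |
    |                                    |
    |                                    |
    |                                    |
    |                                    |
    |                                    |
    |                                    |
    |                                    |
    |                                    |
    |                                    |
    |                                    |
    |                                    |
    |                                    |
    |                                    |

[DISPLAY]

                             ┏━━━━━━━━━━━━━━━━━━
━━━━━━━━━━━━━━━━━━━━━━━━━━━┓ ┃ FormWidget       
awingCanvas                ┃ ┠──────────────────
───────────────────────────┨ ┃> Notify:     [x] 
                           ┃ ┃  Name:       [   
                           ┃ ┃  Company:    [   
                           ┃ ┃  Notes:      [555
                           ┃ ┃  Admin:      [ ] 
                           ┃ ┃  Theme:      ( ) 
                           ┃ ┃                  
                           ┃ ┃                  
                           ┃ ┃                  
                           ┃ ┗━━━━━━━━━━━━━━━━━━
                           ┃                    
                           ┃                    
                           ┃                    


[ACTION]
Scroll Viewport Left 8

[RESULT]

                                     ┏━━━━━━━━━━
    ┏━━━━━━━━━━━━━━━━━━━━━━━━━━━━━━┓ ┃ FormWidge
    ┃ DrawingCanvas                ┃ ┠──────────
    ┠──────────────────────────────┨ ┃> Notify: 
    ┃+                             ┃ ┃  Name:   
    ┃                              ┃ ┃  Company:
    ┃                              ┃ ┃  Notes:  
    ┃                              ┃ ┃  Admin:  
    ┃                              ┃ ┃  Theme:  
    ┃                              ┃ ┃          
    ┃                              ┃ ┃          
    ┃                              ┃ ┃          
    ┃                              ┃ ┗━━━━━━━━━━
    ┃                              ┃            
    ┃                              ┃            
    ┃                              ┃            


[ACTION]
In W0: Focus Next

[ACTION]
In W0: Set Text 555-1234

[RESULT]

                                     ┏━━━━━━━━━━
    ┏━━━━━━━━━━━━━━━━━━━━━━━━━━━━━━┓ ┃ FormWidge
    ┃ DrawingCanvas                ┃ ┠──────────
    ┠──────────────────────────────┨ ┃  Notify: 
    ┃+                             ┃ ┃> Name:   
    ┃                              ┃ ┃  Company:
    ┃                              ┃ ┃  Notes:  
    ┃                              ┃ ┃  Admin:  
    ┃                              ┃ ┃  Theme:  
    ┃                              ┃ ┃          
    ┃                              ┃ ┃          
    ┃                              ┃ ┃          
    ┃                              ┃ ┗━━━━━━━━━━
    ┃                              ┃            
    ┃                              ┃            
    ┃                              ┃            


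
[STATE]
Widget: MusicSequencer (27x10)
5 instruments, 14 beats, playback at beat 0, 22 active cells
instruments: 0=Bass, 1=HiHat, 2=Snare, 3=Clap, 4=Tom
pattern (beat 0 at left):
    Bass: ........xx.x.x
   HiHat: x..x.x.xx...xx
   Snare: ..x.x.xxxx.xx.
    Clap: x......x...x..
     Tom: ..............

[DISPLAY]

      ▼1234567890123       
  Bass········██·█·█       
 HiHat█··█·█·██···██       
 Snare··█·█·████·██·       
  Clap█······█···█··       
   Tom··············       
                           
                           
                           
                           


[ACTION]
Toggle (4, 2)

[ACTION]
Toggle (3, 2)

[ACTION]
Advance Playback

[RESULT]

      0▼234567890123       
  Bass········██·█·█       
 HiHat█··█·█·██···██       
 Snare··█·█·████·██·       
  Clap█·█····█···█··       
   Tom··█···········       
                           
                           
                           
                           


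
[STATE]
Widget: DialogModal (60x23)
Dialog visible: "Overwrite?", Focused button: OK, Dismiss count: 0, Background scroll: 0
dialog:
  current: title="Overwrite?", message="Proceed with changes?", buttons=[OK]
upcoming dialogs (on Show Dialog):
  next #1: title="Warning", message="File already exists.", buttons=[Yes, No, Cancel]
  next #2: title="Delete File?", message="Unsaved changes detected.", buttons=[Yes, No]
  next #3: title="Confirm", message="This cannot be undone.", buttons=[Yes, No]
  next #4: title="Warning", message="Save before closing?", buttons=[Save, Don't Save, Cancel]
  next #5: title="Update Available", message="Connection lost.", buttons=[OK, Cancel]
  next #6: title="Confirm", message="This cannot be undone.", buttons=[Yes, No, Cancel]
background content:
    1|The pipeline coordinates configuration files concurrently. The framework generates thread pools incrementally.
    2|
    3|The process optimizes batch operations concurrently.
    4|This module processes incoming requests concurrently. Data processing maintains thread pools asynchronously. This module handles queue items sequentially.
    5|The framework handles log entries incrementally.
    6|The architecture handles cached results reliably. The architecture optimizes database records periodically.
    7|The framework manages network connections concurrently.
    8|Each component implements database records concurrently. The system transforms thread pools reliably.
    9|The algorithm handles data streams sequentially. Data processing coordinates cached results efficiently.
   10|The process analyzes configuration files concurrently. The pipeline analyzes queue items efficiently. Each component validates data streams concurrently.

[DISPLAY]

The pipeline coordinates configuration files concurrently. T
                                                            
The process optimizes batch operations concurrently.        
This module processes incoming requests concurrently. Data p
The framework handles log entries incrementally.            
The architecture handles cached results reliably. The archit
The framework manages network connections concurrently.     
Each component implements database records concurrently. The
The algorithm handles data streams sequentially. Data proces
The process analy┌───────────────────────┐oncurrently. The p
                 │       Overwrite?      │                  
                 │ Proceed with changes? │                  
                 │          [OK]         │                  
                 └───────────────────────┘                  
                                                            
                                                            
                                                            
                                                            
                                                            
                                                            
                                                            
                                                            
                                                            


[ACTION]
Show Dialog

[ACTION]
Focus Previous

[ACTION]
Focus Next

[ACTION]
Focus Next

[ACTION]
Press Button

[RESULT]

The pipeline coordinates configuration files concurrently. T
                                                            
The process optimizes batch operations concurrently.        
This module processes incoming requests concurrently. Data p
The framework handles log entries incrementally.            
The architecture handles cached results reliably. The archit
The framework manages network connections concurrently.     
Each component implements database records concurrently. The
The algorithm handles data streams sequentially. Data proces
The process analyzes configuration files concurrently. The p
                                                            
                                                            
                                                            
                                                            
                                                            
                                                            
                                                            
                                                            
                                                            
                                                            
                                                            
                                                            
                                                            


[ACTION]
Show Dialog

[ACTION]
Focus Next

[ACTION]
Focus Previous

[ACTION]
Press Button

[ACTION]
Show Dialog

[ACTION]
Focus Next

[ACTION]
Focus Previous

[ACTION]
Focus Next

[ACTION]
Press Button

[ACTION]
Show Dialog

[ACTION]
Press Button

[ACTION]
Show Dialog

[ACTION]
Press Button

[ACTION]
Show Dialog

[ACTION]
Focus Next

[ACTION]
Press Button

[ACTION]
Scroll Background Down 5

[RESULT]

The architecture handles cached results reliably. The archit
The framework manages network connections concurrently.     
Each component implements database records concurrently. The
The algorithm handles data streams sequentially. Data proces
The process analyzes configuration files concurrently. The p
                                                            
                                                            
                                                            
                                                            
                                                            
                                                            
                                                            
                                                            
                                                            
                                                            
                                                            
                                                            
                                                            
                                                            
                                                            
                                                            
                                                            
                                                            
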